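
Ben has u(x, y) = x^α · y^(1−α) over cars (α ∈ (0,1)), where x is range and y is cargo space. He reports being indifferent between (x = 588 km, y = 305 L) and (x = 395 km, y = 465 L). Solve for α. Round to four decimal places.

The Cobb–Douglas utilities coincide, so 588^α·305^(1−α) = 395^α·465^(1−α).
Taking logs: α·ln 588 + (1−α)·ln 305 = α·ln 395 + (1−α)·ln 465, i.e. α·0.3978412 = (1−α)·0.4217256.
With A = 0.3978412 and B = 0.4217256: α·A = (1−α)·B, so α = B/(A+B) = 0.4217256/0.8195668 ≈ 0.5146.

α ≈ 0.5146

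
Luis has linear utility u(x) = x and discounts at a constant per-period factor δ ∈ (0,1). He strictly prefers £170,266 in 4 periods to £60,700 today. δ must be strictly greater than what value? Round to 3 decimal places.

δ > 0.773

Under u(x) = x this choice says 60700 < δ^4·170266.
Hence δ^4 > 60700/170266 = 0.35650, and x ↦ x^(1/4) is increasing on (0,∞).
δ > (60700/170266)^(1/4) ≈ 0.773.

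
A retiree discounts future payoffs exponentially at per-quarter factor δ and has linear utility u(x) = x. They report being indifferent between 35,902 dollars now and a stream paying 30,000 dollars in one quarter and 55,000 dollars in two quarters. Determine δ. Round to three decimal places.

δ ≈ 0.580

The stream is worth 30000δ + 55000δ² today, so 30000δ + 55000δ² = 35902.
So 55000δ² + 30000δ − 35902 = 0.
By the quadratic formula (taking the positive root), δ = (−30000 + √8798440000.00) / 110000 ≈ 0.580.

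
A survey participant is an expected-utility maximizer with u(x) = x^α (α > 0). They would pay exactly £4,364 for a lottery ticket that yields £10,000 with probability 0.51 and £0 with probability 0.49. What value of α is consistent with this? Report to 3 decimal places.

α ≈ 0.812

EU(lottery) = 0.51·10000^α + 0.49·0 = 0.51·10000^α.
Setting u(4364) equal to that: 4364^α = 0.51·10000^α ⇒ (4364/10000)^α = 0.51.
α = ln(0.51) / ln(4364/10000) = -0.673345/-0.829196 ≈ 0.812.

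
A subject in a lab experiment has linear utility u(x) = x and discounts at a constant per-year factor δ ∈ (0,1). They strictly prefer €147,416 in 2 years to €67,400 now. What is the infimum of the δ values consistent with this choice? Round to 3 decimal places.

δ > 0.676

The preference means 67400 < δ^2·147416.
So δ^2 > 67400/147416 = 0.45721; taking the square root of both positive sides preserves the inequality.
δ > (67400/147416)^(1/2) ≈ 0.676.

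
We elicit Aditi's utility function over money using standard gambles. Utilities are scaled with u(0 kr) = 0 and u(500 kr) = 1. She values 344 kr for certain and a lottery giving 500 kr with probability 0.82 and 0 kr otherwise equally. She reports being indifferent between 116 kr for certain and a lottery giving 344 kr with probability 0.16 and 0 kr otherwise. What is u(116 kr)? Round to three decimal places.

First, u(344 kr) = 0.82·u(500 kr) + 0.18·u(0 kr) = 0.82.
The second indifference gives u(116 kr) = 0.16·u(344 kr) + 0.84·u(0 kr) = 0.16·0.82 + 0.84·0.00 = 0.1312.

0.131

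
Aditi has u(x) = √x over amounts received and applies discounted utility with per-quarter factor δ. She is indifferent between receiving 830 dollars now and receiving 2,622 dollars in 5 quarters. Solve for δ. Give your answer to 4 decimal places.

δ ≈ 0.8913

Indifference means u(830) = δ^5 · u(2622), so δ^5 = u(830)/u(2622).
With u(x) = √x: δ^5 = √830/√2622 = √(830/2622) = 0.56263.
Hence δ = (0.56263)^(1/5) = 0.891342.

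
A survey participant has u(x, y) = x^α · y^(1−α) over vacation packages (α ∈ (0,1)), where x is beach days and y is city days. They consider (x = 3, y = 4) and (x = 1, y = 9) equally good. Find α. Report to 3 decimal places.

Set the two utilities equal: 3^α·4^(1−α) = 1^α·9^(1−α).
Rearrange to (3/1)^α = (9/4)^(1−α) and take logs: α·1.098612 = (1−α)·0.810930.
So α/(1−α) = (0.810930)/(1.098612) = 0.738140, and α = 0.738140/1.738140 ≈ 0.425.

α ≈ 0.425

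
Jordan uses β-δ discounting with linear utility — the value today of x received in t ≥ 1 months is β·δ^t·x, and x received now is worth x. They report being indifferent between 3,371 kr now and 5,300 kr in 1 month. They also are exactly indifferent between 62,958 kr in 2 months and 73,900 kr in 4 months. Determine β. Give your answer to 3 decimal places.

The second indifference involves only future payoffs, so β cancels: β·δ^2·62958 = β·δ^4·73900, giving δ^2 = 62958/73900 = 0.85194, so δ = 0.92300.
Substituting δ into 3371 = β·δ·5300: β = 3371/(4891.917) ≈ 0.689.

β ≈ 0.689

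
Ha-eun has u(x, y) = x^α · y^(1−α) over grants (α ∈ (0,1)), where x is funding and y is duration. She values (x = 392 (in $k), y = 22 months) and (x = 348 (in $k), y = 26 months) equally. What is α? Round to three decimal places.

Indifference: 392^α · 22^(1−α) = 348^α · 26^(1−α).
Taking logs: α·ln 392 + (1−α)·ln 22 = α·ln 348 + (1−α)·ln 26, i.e. α·0.119059 = (1−α)·0.167054.
So α/(1−α) = (0.167054)/(0.119059) = 1.403119, and α = 1.403119/2.403119 ≈ 0.584.

α ≈ 0.584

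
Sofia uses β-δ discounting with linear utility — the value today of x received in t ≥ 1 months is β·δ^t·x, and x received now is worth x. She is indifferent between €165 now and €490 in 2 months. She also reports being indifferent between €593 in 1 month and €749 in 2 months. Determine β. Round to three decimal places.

β ≈ 0.537

Both payoffs in the second observation are in the future, so β drops out: δ^1·593 = δ^2·749 ⇒ δ = 593/749 = 0.79172.
Substituting δ into 165 = β·δ^2·490: β = 165/(307.144) ≈ 0.537.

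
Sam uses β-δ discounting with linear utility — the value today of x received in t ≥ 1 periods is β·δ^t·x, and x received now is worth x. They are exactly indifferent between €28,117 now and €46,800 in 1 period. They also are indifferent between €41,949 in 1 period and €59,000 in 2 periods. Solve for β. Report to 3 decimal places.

The second indifference involves only future payoffs, so β cancels: β·δ^1·41949 = β·δ^2·59000, giving δ = 41949/59000 = 0.71100.
The first indifference: 28117 = β·δ·46800, so β = 28117/(δ·46800) = 28117/(0.71100·46800) ≈ 0.845.

β ≈ 0.845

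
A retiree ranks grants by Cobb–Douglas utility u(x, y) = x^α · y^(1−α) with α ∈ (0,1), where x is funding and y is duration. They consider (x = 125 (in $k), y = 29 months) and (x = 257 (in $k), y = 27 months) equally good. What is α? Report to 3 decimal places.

α ≈ 0.090

Indifference: 125^α · 29^(1−α) = 257^α · 27^(1−α).
Taking logs: α·ln 125 + (1−α)·ln 29 = α·ln 257 + (1−α)·ln 27, i.e. α·-0.720762 = (1−α)·-0.071459.
Thus α·(-0.792221) = -0.071459, so α = -0.071459/-0.792221 ≈ 0.090.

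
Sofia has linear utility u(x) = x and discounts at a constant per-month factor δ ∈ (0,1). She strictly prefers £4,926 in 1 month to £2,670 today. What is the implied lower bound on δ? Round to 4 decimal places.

Comparing present values: 2670 < δ·4926.
Dividing through by 4926 gives δ > 0.54202.

δ > 0.5420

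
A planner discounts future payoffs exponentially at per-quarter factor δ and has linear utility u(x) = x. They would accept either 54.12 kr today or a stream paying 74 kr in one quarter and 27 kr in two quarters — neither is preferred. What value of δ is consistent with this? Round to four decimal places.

Present value of the stream is 74·δ + 27·δ². Indifference gives 74δ + 27δ² = 54.12.
So 27δ² + 74δ − 54.12 = 0.
δ = (−74 + √(74² + 4·27·54.12)) / (2·27) = (−74 + √11320.96) / 54 ≈ 0.6000.

δ ≈ 0.6000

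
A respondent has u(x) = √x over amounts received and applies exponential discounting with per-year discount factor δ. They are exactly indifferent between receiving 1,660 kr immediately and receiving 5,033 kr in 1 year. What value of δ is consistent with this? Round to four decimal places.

δ ≈ 0.5743

The payoff in 1 year is discounted by δ, so u(1660) = δ·u(5033) and δ = u(1660)/u(5033).
With u(x) = √x: δ = √1660/√5033 = √(1660/5033) = 0.57430.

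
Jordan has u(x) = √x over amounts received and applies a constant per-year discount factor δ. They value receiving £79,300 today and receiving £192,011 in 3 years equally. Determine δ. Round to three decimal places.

Indifference means u(79300) = δ^3 · u(192011), so δ^3 = u(79300)/u(192011).
Since u(x) = √x, δ^3 = √(79300/192011) = 0.64265.
Taking the cube root: δ = 0.64265^(1/3) ≈ 0.863.

δ ≈ 0.863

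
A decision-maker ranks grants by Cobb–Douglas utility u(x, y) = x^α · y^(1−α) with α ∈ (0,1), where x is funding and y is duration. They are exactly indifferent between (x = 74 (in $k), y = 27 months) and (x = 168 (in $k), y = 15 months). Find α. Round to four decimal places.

Indifference: 74^α · 27^(1−α) = 168^α · 15^(1−α).
Rearrange to (74/168)^α = (15/27)^(1−α) and take logs: α·-0.8198989 = (1−α)·-0.5877867.
So α/(1−α) = (-0.5877867)/(-0.8198989) = 0.7169014, and α = 0.7169014/1.7169014 ≈ 0.4176.

α ≈ 0.4176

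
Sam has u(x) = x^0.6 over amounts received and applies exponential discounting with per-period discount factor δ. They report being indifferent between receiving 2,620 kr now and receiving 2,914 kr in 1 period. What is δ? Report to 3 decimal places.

δ ≈ 0.938

The payoff in 1 period is discounted by δ, so u(2620) = δ·u(2914) and δ = u(2620)/u(2914).
With u(x) = x^0.6: δ = 2620^0.6/2914^0.6 = (2620/2914)^0.6 = 0.93818.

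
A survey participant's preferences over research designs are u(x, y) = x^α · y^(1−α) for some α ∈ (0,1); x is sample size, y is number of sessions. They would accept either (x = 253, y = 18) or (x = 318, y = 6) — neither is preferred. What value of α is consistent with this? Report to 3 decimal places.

α ≈ 0.828

Set the two utilities equal: 253^α·18^(1−α) = 318^α·6^(1−α).
Rearrange to (253/318)^α = (6/18)^(1−α) and take logs: α·-0.228662 = (1−α)·-1.098612.
With A = -0.228662 and B = -1.098612: α·A = (1−α)·B, so α = B/(A+B) = -1.098612/-1.327274 ≈ 0.828.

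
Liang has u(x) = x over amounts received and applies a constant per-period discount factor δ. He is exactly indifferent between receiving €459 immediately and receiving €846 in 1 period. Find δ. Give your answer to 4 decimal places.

The payoff in 1 period is discounted by δ, so u(459) = δ·u(846) and δ = u(459)/u(846).
With u(x) = x: δ = 459/846 = 0.54255.

δ ≈ 0.5426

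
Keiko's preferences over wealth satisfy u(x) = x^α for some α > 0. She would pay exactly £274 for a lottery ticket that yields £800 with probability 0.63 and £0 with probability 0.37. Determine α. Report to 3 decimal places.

α ≈ 0.431

EU(lottery) = 0.63·800^α + 0.37·0 = 0.63·800^α.
Equating: 274^α = 0.63·800^α, i.e. 0.3425^α = 0.63.
Take logs: α = ln 0.63 / ln(274/800) ≈ 0.43121.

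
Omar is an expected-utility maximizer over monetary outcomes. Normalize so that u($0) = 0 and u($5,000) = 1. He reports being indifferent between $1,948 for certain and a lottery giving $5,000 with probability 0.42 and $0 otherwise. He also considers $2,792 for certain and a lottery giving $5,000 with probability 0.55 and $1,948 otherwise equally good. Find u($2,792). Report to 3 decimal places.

0.739

First, u($1,948) = 0.42·u($5,000) + 0.58·u($0) = 0.42.
Then u($2,792) = 0.55·u($5,000) + 0.45·u($1,948) = 0.55·1.00 + 0.45·0.42 = 0.7390.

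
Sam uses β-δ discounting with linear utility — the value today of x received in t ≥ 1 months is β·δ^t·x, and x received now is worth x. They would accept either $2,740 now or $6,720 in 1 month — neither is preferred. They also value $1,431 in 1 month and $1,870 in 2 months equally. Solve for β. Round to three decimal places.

From the later pair, β·δ^1·1431 = β·δ^2·1870; dividing through, δ = 1431/1870 = 0.76524.
Substituting δ into 2740 = β·δ·6720: β = 2740/(5142.417) ≈ 0.533.

β ≈ 0.533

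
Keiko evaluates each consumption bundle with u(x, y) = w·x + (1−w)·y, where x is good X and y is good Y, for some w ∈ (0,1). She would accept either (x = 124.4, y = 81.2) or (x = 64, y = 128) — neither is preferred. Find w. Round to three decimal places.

u(124.4,81.2) = u(64,128) means w·124.4 + (1−w)·81.2 = w·64 + (1−w)·128.
Collecting terms: w·60.4 = (1−w)·46.8.
Hence w = 46.8/(60.4+46.8) = 46.8/107.2 = 0.437.

w = 0.437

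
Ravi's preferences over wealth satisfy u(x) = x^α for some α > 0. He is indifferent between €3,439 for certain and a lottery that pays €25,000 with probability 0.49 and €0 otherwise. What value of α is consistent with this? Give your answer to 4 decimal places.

The lottery's expected utility is 0.49·u(25000) + 0.51·u(0) = 0.49·25000^α (since u(0) = 0 for α > 0).
Setting u(3439) equal to that: 3439^α = 0.49·25000^α ⇒ (3439/25000)^α = 0.49.
α = ln(0.49) / ln(3439/25000) = -0.7133499/-1.9836951 ≈ 0.3596.

α ≈ 0.3596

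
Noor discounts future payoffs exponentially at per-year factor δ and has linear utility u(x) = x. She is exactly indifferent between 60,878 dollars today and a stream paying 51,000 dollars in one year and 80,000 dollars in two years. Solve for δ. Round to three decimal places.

δ ≈ 0.610

The stream is worth 51000δ + 80000δ² today, so 51000δ + 80000δ² = 60878.
So 80000δ² + 51000δ − 60878 = 0.
The positive root is δ = [−51000 + √(51000² + 4·80000·60878)] / (2·80000) = (−51000 + 148600.000)/160000 ≈ 0.610.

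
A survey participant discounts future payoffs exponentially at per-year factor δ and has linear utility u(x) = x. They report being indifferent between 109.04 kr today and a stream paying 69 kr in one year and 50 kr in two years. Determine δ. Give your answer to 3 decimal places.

δ ≈ 0.940

Present value of the stream is 69·δ + 50·δ². Indifference gives 69δ + 50δ² = 109.04.
Rearranged: 50δ² + 69δ − 109.04 = 0.
By the quadratic formula (taking the positive root), δ = (−69 + √26569.00) / 100 ≈ 0.940.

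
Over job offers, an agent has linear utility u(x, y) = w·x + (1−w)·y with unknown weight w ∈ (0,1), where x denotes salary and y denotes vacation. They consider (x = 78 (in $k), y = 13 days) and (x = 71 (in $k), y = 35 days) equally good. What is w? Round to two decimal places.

w = 0.76

u(78,13) = u(71,35) means w·78 + (1−w)·13 = w·71 + (1−w)·35.
Collecting terms: w·7 = (1−w)·22.
So w/(1−w) = 22/7 = 3.1429, giving w = 22/(7+22) = 0.76.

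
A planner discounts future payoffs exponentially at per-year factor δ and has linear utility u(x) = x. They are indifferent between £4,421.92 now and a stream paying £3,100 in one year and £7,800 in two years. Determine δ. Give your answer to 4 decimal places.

δ ≈ 0.5800

Present value of the stream is 3100·δ + 7800·δ². Indifference gives 3100δ + 7800δ² = 4421.92.
So 7800δ² + 3100δ − 4421.92 = 0.
By the quadratic formula (taking the positive root), δ = (−3100 + √147573904.00) / 15600 ≈ 0.5800.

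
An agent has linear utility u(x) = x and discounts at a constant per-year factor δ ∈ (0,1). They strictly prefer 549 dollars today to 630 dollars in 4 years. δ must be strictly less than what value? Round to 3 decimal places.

δ < 0.966

The preference means 549 > δ^4·630.
Dividing by 630: δ^4 < 0.87143. Both sides are positive, so the 4th root keeps the direction.
δ < 0.87143^(1/4) = 0.966.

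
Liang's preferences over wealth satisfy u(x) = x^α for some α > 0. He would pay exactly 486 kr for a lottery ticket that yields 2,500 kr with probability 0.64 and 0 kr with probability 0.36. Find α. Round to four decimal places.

EU(lottery) = 0.64·2500^α + 0.36·0 = 0.64·2500^α.
Equating: 486^α = 0.64·2500^α, i.e. 0.1944^α = 0.64.
Taking logs: α·ln(486/2500) = ln(0.64), so α = -0.4462871 / -1.6378374 ≈ 0.2725.

α ≈ 0.2725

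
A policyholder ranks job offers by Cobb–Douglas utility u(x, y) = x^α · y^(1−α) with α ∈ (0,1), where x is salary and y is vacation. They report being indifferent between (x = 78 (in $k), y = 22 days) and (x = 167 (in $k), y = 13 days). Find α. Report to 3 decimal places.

α ≈ 0.409

Set the two utilities equal: 78^α·22^(1−α) = 167^α·13^(1−α).
(78/167)^α = (13/22)^(1−α); take logs: α·ln(78/167) = (1−α)·ln(13/22), i.e. α·-0.761285 = (1−α)·-0.526093.
Thus α·(-1.287378) = -0.526093, so α = -0.526093/-1.287378 ≈ 0.409.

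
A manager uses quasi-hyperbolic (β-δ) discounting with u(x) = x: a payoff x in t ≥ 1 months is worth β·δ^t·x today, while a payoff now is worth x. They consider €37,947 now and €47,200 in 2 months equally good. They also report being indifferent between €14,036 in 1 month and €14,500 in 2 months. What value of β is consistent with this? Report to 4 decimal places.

β ≈ 0.8580

Both payoffs in the second observation are in the future, so β drops out: δ^1·14036 = δ^2·14500 ⇒ δ = 14036/14500 = 0.96800.
The first indifference: 37947 = β·δ^2·47200, so β = 37947/(δ^2·47200) = 37947/(0.93702·47200) ≈ 0.8580.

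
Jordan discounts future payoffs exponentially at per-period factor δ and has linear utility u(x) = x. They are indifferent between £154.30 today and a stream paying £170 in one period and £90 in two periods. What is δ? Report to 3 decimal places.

The stream is worth 170δ + 90δ² today, so 170δ + 90δ² = 154.30.
Rearranged: 90δ² + 170δ − 154.30 = 0.
δ = (−170 + √(170² + 4·90·154.30)) / (2·90) = (−170 + √84448.00) / 180 ≈ 0.670.

δ ≈ 0.670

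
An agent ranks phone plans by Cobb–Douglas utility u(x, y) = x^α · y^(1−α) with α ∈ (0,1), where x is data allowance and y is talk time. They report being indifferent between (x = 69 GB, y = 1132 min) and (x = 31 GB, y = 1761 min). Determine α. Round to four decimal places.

α ≈ 0.3558

Indifference: 69^α · 1132^(1−α) = 31^α · 1761^(1−α).
Taking logs: α·ln 69 + (1−α)·ln 1132 = α·ln 31 + (1−α)·ln 1761, i.e. α·0.8001193 = (1−α)·0.4418958.
With A = 0.8001193 and B = 0.4418958: α·A = (1−α)·B, so α = B/(A+B) = 0.4418958/1.2420151 ≈ 0.3558.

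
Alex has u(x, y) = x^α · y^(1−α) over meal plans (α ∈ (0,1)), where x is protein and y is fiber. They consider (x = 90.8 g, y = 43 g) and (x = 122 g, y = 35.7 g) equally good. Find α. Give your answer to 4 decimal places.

α ≈ 0.3865

The Cobb–Douglas utilities coincide, so 90.8^α·43^(1−α) = 122^α·35.7^(1−α).
Taking logs: α·ln 90.8 + (1−α)·ln 43 = α·ln 122 + (1−α)·ln 35.7, i.e. α·-0.2953618 = (1−α)·-0.1860494.
So α/(1−α) = (-0.1860494)/(-0.2953618) = 0.6299034, and α = 0.6299034/1.6299034 ≈ 0.3865.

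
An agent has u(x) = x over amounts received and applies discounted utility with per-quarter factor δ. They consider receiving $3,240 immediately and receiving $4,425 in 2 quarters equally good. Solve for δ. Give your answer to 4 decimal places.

Indifference means u(3240) = δ^2 · u(4425), so δ^2 = u(3240)/u(4425).
With u(x) = x: δ^2 = 3240/4425 = 0.73220.
Taking the square root: δ = 0.73220^(1/2) ≈ 0.8557.

δ ≈ 0.8557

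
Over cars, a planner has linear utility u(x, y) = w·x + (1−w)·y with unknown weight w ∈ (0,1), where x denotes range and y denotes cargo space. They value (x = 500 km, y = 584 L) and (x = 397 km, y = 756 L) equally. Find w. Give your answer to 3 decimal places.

w = 0.625

Indifference: w·500 + (1−w)·584 = w·397 + (1−w)·756.
Collecting terms: w·103 = (1−w)·172.
So w/(1−w) = 172/103 = 1.6699, giving w = 172/(103+172) = 0.625.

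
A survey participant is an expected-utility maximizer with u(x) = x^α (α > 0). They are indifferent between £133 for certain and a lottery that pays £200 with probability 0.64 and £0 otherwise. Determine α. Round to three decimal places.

α ≈ 1.094

EU(lottery) = 0.64·200^α + 0.36·0 = 0.64·200^α.
Indifference: 133^α = 0.64·200^α, so (133/200)^α = 0.64.
Taking logs: α·ln(133/200) = ln(0.64), so α = -0.446287 / -0.407968 ≈ 1.094.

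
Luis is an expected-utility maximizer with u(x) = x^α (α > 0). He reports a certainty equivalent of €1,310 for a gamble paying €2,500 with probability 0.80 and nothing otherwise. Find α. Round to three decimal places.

α ≈ 0.345

The lottery's expected utility is 0.80·u(2500) + 0.20·u(0) = 0.80·2500^α (since u(0) = 0 for α > 0).
Indifference: 1310^α = 0.80·2500^α, so (1310/2500)^α = 0.80.
Taking logs: α·ln(1310/2500) = ln(0.80), so α = -0.223144 / -0.646264 ≈ 0.345.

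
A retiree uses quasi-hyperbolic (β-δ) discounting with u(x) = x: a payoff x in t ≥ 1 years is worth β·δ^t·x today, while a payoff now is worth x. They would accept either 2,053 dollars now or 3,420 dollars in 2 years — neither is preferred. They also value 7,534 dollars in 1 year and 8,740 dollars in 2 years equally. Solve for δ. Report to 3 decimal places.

From the later pair, β·δ^1·7534 = β·δ^2·8740; dividing through, δ = 7534/8740 = 0.86201.

δ ≈ 0.862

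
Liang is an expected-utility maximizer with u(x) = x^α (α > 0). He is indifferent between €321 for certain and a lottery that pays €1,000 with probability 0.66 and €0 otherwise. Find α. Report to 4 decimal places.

EU(lottery) = 0.66·1000^α + 0.34·0 = 0.66·1000^α.
Setting u(321) equal to that: 321^α = 0.66·1000^α ⇒ (321/1000)^α = 0.66.
Taking logs: α·ln(321/1000) = ln(0.66), so α = -0.4155154 / -1.1363142 ≈ 0.3657.

α ≈ 0.3657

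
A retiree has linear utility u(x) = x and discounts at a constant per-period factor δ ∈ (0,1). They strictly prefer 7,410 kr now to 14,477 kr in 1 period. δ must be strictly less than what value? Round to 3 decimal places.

δ < 0.512

Under u(x) = x this choice says 7410 > δ·14477.
Dividing through by 14477 gives δ < 0.51185.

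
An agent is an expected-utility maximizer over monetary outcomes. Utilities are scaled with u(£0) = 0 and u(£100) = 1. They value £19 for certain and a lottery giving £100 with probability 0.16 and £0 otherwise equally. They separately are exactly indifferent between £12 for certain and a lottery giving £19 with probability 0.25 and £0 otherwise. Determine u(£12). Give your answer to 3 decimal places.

From the first indifference, u(£19) = 0.16·u(£100) + 0.84·u(£0) = 0.16·1 + 0.84·0 = 0.16.
The second indifference gives u(£12) = 0.25·u(£19) + 0.75·u(£0) = 0.25·0.16 + 0.75·0.00 = 0.0400.

0.040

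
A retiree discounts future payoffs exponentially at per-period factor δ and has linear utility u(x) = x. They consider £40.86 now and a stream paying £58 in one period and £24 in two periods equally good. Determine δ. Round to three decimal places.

The stream is worth 58δ + 24δ² today, so 58δ + 24δ² = 40.86.
So 24δ² + 58δ − 40.86 = 0.
δ = (−58 + √(58² + 4·24·40.86)) / (2·24) = (−58 + √7286.56) / 48 ≈ 0.570.

δ ≈ 0.570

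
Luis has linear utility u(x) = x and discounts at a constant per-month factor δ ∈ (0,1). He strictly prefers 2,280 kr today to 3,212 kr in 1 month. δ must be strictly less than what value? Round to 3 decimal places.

δ < 0.710

The preference means 2280 > δ·3212.
Dividing through by 3212 gives δ < 0.70984.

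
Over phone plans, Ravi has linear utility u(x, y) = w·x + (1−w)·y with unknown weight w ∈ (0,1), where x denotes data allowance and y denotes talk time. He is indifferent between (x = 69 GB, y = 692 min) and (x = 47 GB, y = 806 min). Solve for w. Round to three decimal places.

Equating utilities: w·69 + (1−w)·692 = w·47 + (1−w)·806.
w·(69−47) = (1−w)·(806−692), i.e. w·22 = (1−w)·114.
So w/(1−w) = 114/22 = 5.1818, giving w = 114/(22+114) = 0.838.

w = 0.838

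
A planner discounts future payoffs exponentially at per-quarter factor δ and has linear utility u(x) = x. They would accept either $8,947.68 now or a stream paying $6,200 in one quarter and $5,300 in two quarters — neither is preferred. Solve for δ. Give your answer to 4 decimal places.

The stream is worth 6200δ + 5300δ² today, so 6200δ + 5300δ² = 8947.68.
So 5300δ² + 6200δ − 8947.68 = 0.
δ = (−6200 + √(6200² + 4·5300·8947.68)) / (2·5300) = (−6200 + √228130816.00) / 10600 ≈ 0.8400.

δ ≈ 0.8400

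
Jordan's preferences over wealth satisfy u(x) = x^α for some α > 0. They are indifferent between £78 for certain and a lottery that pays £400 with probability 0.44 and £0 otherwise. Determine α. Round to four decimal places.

α ≈ 0.5022

Since u(0) = 0, the lottery's EU is 0.44·400^α.
Indifference: 78^α = 0.44·400^α, so (78/400)^α = 0.44.
Take logs: α = ln 0.44 / ln(78/400) ≈ 0.502204.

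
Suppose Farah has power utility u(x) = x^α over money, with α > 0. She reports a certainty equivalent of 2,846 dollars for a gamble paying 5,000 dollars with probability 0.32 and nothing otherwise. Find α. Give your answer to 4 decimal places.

The lottery's expected utility is 0.32·u(5000) + 0.68·u(0) = 0.32·5000^α (since u(0) = 0 for α > 0).
Indifference: 2846^α = 0.32·5000^α, so (2846/5000)^α = 0.32.
Take logs: α = ln 0.32 / ln(2846/5000) ≈ 2.021982.

α ≈ 2.0220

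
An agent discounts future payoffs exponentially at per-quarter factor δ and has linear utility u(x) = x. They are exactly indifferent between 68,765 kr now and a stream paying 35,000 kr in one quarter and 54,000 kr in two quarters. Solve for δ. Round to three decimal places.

δ ≈ 0.850

Present value of the stream is 35000·δ + 54000·δ². Indifference gives 35000δ + 54000δ² = 68765.
That is, 54000δ² + 35000δ − 68765 = 0, a quadratic in δ.
The positive root is δ = [−35000 + √(35000² + 4·54000·68765)] / (2·54000) = (−35000 + 126800.000)/108000 ≈ 0.850.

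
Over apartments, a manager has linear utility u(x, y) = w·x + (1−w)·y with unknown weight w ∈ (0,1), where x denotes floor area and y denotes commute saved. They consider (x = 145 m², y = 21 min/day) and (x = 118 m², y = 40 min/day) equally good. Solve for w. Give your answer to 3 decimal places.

Equating utilities: w·145 + (1−w)·21 = w·118 + (1−w)·40.
Rearranging, 27·w − 19·(1−w) = 0.
So w/(1−w) = 19/27 = 0.7037, giving w = 19/(27+19) = 0.413.

w = 0.413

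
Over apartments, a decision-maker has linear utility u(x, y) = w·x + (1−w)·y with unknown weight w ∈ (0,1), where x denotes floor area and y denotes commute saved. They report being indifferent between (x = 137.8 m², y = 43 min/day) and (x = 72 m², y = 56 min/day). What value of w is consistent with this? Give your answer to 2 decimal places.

Indifference: w·137.8 + (1−w)·43 = w·72 + (1−w)·56.
w·(137.8−72) = (1−w)·(56−43), i.e. w·65.8 = (1−w)·13.
So w/(1−w) = 13/65.8 = 0.1976, giving w = 13/(65.8+13) = 0.16.

w = 0.16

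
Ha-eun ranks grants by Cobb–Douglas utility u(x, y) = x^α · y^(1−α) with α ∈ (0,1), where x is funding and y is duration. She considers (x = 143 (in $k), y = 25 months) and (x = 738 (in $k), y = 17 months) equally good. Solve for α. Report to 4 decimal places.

The Cobb–Douglas utilities coincide, so 143^α·25^(1−α) = 738^α·17^(1−α).
Rearrange to (143/738)^α = (17/25)^(1−α) and take logs: α·-1.6410992 = (1−α)·-0.3856625.
With A = -1.6410992 and B = -0.3856625: α·A = (1−α)·B, so α = B/(A+B) = -0.3856625/-2.0267617 ≈ 0.1903.

α ≈ 0.1903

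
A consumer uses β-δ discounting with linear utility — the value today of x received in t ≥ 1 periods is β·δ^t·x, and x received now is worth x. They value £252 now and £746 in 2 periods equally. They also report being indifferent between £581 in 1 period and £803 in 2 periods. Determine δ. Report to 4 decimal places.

Both payoffs in the second observation are in the future, so β drops out: δ^1·581 = δ^2·803 ⇒ δ = 581/803 = 0.72354.

δ ≈ 0.7235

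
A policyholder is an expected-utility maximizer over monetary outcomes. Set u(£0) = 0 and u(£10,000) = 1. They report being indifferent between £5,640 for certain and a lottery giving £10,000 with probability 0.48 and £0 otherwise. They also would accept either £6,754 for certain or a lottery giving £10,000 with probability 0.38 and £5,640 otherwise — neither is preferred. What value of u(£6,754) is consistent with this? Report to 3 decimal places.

From the first indifference, u(£5,640) = 0.48·u(£10,000) + 0.52·u(£0) = 0.48·1 + 0.52·0 = 0.48.
Chaining: u(£6,754) = 0.38·1.00 + 0.62·0.48 = 0.6776.

0.678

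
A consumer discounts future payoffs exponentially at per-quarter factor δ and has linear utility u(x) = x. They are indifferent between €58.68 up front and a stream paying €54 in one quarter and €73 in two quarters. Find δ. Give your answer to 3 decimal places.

δ ≈ 0.600

Equating present values: 58.68 = 54δ + 73δ².
That is, 73δ² + 54δ − 58.68 = 0, a quadratic in δ.
δ = (−54 + √(54² + 4·73·58.68)) / (2·73) = (−54 + √20050.56) / 146 ≈ 0.600.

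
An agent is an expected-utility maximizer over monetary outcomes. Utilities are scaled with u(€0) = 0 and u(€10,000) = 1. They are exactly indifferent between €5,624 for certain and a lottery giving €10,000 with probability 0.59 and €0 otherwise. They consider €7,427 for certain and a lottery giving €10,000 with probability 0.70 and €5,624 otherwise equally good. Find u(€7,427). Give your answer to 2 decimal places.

First, u(€5,624) = 0.59·u(€10,000) + 0.41·u(€0) = 0.59.
Chaining: u(€7,427) = 0.70·1.00 + 0.30·0.59 = 0.8770.

0.88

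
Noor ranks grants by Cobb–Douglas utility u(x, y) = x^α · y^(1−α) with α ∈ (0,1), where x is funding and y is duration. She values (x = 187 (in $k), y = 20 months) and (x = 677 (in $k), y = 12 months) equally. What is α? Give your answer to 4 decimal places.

α ≈ 0.2842

Set the two utilities equal: 187^α·20^(1−α) = 677^α·12^(1−α).
Taking logs: α·ln 187 + (1−α)·ln 20 = α·ln 677 + (1−α)·ln 12, i.e. α·-1.2865627 = (1−α)·-0.5108256.
With A = -1.2865627 and B = -0.5108256: α·A = (1−α)·B, so α = B/(A+B) = -0.5108256/-1.7973883 ≈ 0.2842.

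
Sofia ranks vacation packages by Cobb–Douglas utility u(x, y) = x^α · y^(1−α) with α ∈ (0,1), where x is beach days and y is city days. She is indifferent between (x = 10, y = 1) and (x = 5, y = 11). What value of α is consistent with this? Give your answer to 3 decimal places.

Indifference: 10^α · 1^(1−α) = 5^α · 11^(1−α).
Taking logs: α·ln 10 + (1−α)·ln 1 = α·ln 5 + (1−α)·ln 11, i.e. α·0.693147 = (1−α)·2.397895.
Thus α·(3.091042) = 2.397895, so α = 2.397895/3.091042 ≈ 0.776.

α ≈ 0.776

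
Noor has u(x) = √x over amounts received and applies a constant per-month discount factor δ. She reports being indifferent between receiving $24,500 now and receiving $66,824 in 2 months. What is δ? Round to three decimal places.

δ ≈ 0.778

The payoff in 2 months is discounted by δ^2, so u(24500) = δ^2·u(66824) and δ^2 = u(24500)/u(66824).
With u(x) = √x: δ^2 = √24500/√66824 = √(24500/66824) = 0.60550.
So δ = 0.60550^(1/2) ≈ 0.778.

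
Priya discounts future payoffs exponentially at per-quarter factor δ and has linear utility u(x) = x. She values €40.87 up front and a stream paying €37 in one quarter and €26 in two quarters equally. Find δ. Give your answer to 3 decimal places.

δ ≈ 0.730

Present value of the stream is 37·δ + 26·δ². Indifference gives 37δ + 26δ² = 40.87.
That is, 26δ² + 37δ − 40.87 = 0, a quadratic in δ.
The positive root is δ = [−37 + √(37² + 4·26·40.87)] / (2·26) = (−37 + 74.963)/52 ≈ 0.730.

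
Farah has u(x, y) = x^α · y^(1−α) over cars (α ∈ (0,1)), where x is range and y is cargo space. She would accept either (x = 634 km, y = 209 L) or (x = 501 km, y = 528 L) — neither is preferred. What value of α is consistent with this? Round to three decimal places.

α ≈ 0.797

The Cobb–Douglas utilities coincide, so 634^α·209^(1−α) = 501^α·528^(1−α).
(634/501)^α = (528/209)^(1−α); take logs: α·ln(634/501) = (1−α)·ln(528/209), i.e. α·0.235443 = (1−α)·0.926762.
With A = 0.235443 and B = 0.926762: α·A = (1−α)·B, so α = B/(A+B) = 0.926762/1.162205 ≈ 0.797.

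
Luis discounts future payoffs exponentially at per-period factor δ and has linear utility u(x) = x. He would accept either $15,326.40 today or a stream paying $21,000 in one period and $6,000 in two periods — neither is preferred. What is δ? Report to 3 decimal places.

δ ≈ 0.620

Present value of the stream is 21000·δ + 6000·δ². Indifference gives 21000δ + 6000δ² = 15326.40.
That is, 6000δ² + 21000δ − 15326.40 = 0, a quadratic in δ.
δ = (−21000 + √(21000² + 4·6000·15326.40)) / (2·6000) = (−21000 + √808833600.00) / 12000 ≈ 0.620.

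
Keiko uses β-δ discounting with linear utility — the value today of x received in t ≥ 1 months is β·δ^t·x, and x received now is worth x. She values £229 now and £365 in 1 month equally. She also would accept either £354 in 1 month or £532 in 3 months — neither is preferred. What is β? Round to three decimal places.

β ≈ 0.769

Both payoffs in the second observation are in the future, so β drops out: δ^1·354 = δ^3·532 ⇒ δ^2 = 354/532 = 0.66541, so δ = 0.81573.
The first indifference: 229 = β·δ·365, so β = 229/(δ·365) = 229/(0.81573·365) ≈ 0.769.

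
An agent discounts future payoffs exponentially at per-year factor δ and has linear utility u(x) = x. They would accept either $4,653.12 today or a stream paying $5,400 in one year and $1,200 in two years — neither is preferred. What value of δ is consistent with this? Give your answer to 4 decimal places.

Equating present values: 4653.12 = 5400δ + 1200δ².
Rearranged: 1200δ² + 5400δ − 4653.12 = 0.
By the quadratic formula (taking the positive root), δ = (−5400 + √51494976.00) / 2400 ≈ 0.7400.

δ ≈ 0.7400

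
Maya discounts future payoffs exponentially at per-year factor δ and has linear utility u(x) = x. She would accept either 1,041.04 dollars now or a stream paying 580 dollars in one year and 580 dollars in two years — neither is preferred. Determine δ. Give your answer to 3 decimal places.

The stream is worth 580δ + 580δ² today, so 580δ + 580δ² = 1041.04.
Rearranged: 580δ² + 580δ − 1041.04 = 0.
By the quadratic formula (taking the positive root), δ = (−580 + √2751612.80) / 1160 ≈ 0.930.

δ ≈ 0.930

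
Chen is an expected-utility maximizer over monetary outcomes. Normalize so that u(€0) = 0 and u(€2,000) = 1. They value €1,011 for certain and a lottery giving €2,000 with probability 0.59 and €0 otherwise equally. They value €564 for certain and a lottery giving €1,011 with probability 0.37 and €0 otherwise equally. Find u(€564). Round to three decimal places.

The first gamble pins u(€1,011): it must equal 0.59·1 + 0.41·0 = 0.59.
Chaining: u(€564) = 0.37·0.59 + 0.63·0.00 = 0.2183.

0.218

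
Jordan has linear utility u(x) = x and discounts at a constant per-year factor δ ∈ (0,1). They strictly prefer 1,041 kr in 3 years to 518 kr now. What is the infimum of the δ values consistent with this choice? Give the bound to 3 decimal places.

δ > 0.792

The preference means 518 < δ^3·1041.
Hence δ^3 > 518/1041 = 0.49760, and x ↦ x^(1/3) is increasing on (0,∞).
δ > 0.49760^(1/3) = 0.792.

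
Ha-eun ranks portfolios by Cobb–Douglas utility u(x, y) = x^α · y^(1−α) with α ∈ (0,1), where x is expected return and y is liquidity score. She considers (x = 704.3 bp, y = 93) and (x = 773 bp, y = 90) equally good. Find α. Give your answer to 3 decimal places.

α ≈ 0.261

The Cobb–Douglas utilities coincide, so 704.3^α·93^(1−α) = 773^α·90^(1−α).
(704.3/773)^α = (90/93)^(1−α); take logs: α·ln(704.3/773) = (1−α)·ln(90/93), i.e. α·-0.093075 = (1−α)·-0.032790.
With A = -0.093075 and B = -0.032790: α·A = (1−α)·B, so α = B/(A+B) = -0.032790/-0.125865 ≈ 0.261.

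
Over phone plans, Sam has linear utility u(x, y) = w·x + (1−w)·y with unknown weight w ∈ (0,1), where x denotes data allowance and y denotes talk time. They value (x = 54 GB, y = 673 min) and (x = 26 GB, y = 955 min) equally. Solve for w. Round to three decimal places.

w = 0.910

Equating utilities: w·54 + (1−w)·673 = w·26 + (1−w)·955.
Collecting terms: w·28 = (1−w)·282.
Hence w = 282/(28+282) = 282/310 = 0.910.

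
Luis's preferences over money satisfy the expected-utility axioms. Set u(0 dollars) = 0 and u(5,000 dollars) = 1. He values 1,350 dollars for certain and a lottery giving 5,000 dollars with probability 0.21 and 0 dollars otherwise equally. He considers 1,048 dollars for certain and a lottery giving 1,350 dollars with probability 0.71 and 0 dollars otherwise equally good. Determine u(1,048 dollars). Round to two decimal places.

0.15

The first gamble pins u(1,350 dollars): it must equal 0.21·1 + 0.79·0 = 0.21.
The second indifference gives u(1,048 dollars) = 0.71·u(1,350 dollars) + 0.29·u(0 dollars) = 0.71·0.21 + 0.29·0.00 = 0.1491.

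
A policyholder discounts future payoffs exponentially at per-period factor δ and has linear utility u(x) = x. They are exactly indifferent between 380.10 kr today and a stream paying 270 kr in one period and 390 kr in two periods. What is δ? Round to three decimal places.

δ ≈ 0.700

The stream is worth 270δ + 390δ² today, so 270δ + 390δ² = 380.10.
Rearranged: 390δ² + 270δ − 380.10 = 0.
δ = (−270 + √(270² + 4·390·380.10)) / (2·390) = (−270 + √665856.00) / 780 ≈ 0.700.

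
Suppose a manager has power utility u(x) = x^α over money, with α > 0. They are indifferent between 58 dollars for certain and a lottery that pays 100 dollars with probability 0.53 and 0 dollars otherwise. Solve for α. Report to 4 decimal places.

EU(lottery) = 0.53·100^α + 0.47·0 = 0.53·100^α.
Equating: 58^α = 0.53·100^α, i.e. 0.5800^α = 0.53.
α = ln(0.53) / ln(58/100) = -0.6348783/-0.5447272 ≈ 1.1655.

α ≈ 1.1655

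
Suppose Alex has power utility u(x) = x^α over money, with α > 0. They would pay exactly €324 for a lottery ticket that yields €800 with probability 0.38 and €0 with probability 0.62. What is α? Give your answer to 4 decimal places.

α ≈ 1.0705

EU(lottery) = 0.38·800^α + 0.62·0 = 0.38·800^α.
Indifference: 324^α = 0.38·800^α, so (324/800)^α = 0.38.
Taking logs: α·ln(324/800) = ln(0.38), so α = -0.9675840 / -0.9038682 ≈ 1.0705.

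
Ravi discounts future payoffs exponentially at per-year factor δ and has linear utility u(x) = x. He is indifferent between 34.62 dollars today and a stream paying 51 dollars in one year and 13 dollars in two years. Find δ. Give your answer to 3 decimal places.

Equating present values: 34.62 = 51δ + 13δ².
So 13δ² + 51δ − 34.62 = 0.
By the quadratic formula (taking the positive root), δ = (−51 + √4401.24) / 26 ≈ 0.590.

δ ≈ 0.590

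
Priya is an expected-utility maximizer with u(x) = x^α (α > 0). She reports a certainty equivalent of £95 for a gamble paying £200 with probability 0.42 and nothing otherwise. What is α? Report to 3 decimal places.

EU(lottery) = 0.42·200^α + 0.58·0 = 0.42·200^α.
Setting u(95) equal to that: 95^α = 0.42·200^α ⇒ (95/200)^α = 0.42.
Take logs: α = ln 0.42 / ln(95/200) ≈ 1.16531.

α ≈ 1.165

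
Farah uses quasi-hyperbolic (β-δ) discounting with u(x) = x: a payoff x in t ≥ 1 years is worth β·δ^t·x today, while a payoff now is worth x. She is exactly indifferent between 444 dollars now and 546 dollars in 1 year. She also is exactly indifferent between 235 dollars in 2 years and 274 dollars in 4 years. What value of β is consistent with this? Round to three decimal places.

β ≈ 0.878

From the later pair, β·δ^2·235 = β·δ^4·274; dividing through, δ^2 = 235/274 = 0.85766, so δ = 0.92610.
Now use the now-vs-future pair: 444 = β·δ·546 gives β = 444/(0.92610·546) ≈ 0.878.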